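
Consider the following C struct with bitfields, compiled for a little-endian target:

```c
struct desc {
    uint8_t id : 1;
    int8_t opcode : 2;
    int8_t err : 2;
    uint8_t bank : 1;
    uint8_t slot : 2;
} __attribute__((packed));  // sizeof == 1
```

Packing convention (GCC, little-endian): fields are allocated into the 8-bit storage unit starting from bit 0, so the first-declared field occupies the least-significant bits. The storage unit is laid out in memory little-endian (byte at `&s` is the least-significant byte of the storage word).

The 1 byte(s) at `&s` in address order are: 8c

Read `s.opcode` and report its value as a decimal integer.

-2

[0]=0x8c (little-endian) → word 0x8c
id [0+:1] = (word>>0) & 0x1 = 0
opcode [1+:2] = (word>>1) & 0x3 = 2  ←
err [3+:2] = (word>>3) & 0x3 = 1
bank [5+:1] = (word>>5) & 0x1 = 0
slot [6+:2] = (word>>6) & 0x3 = 2
opcode signed 2b, MSB=1: 2 - 4 = -2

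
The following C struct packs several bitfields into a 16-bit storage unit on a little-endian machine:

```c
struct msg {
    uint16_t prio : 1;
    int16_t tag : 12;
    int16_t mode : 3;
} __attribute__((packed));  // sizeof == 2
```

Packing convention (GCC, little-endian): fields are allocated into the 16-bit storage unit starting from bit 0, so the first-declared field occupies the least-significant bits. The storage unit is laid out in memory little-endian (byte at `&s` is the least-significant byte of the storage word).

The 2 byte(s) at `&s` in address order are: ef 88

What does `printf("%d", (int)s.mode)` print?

[0]=0xef [1]=0x88 (little-endian) → word 0x88ef
prio:1 @ bit 0 → (0x88ef>>0)&0x1 = 0x1
tag:12 @ bit 1 → (0x88ef>>1)&0xfff = 0x477
mode:3 @ bit 13 → (0x88ef>>13)&0x7 = 0x4  ←
mode signed 3b, MSB=1: 4 - 8 = -4

-4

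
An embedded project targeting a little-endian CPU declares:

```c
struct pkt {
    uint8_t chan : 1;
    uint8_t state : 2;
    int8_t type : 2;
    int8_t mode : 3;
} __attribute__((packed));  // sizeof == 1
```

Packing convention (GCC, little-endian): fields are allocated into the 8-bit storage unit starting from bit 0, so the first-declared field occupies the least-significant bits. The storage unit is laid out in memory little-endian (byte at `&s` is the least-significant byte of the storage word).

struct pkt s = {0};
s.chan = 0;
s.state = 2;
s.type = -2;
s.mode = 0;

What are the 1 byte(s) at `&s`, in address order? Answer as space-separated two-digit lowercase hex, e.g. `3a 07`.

14

chan (1b) val=0 bits=0x0 at bit 0: 0x00
state (2b) val=2 bits=0x2 at bit 1: 0x04
type (2b) val=-2 bits=0x2 at bit 3: 0x14
mode (3b) val=0 bits=0x0 at bit 5: 0x14
word = 0x14 → little-endian bytes:
  [0]=0x14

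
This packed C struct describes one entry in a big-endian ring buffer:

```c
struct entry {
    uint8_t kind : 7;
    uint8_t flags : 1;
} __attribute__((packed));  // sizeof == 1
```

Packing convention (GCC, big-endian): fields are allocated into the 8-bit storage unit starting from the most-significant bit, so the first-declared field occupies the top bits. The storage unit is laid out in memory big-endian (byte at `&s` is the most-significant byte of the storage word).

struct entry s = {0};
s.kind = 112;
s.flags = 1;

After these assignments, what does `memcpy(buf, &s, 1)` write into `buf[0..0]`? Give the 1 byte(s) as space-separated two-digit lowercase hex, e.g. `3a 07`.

kind (7b) val=112 bits=0x70 at bit 1: 0xe0
flags (1b) val=1 bits=0x1 at bit 0: 0xe1
word = 0xe1 → big-endian bytes:
  [0]=0xe1

e1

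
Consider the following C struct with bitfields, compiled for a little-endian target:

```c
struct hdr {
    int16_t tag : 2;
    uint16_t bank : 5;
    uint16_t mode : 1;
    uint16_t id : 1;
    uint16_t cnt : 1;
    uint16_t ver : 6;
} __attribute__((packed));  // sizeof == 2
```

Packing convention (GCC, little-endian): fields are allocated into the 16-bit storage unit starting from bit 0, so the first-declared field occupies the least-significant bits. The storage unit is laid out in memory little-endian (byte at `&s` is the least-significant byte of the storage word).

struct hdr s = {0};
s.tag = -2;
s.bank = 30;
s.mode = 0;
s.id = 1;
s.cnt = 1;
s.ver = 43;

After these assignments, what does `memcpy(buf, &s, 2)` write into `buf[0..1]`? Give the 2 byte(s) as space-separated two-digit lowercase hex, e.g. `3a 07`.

[0+:2] tag=-2 & 0x3 = 0x2; word=0x0002
[2+:5] bank=30 & 0x1f = 0x1e; word=0x007a
[7+:1] mode=0 & 0x1 = 0x0; word=0x007a
[8+:1] id=1 & 0x1 = 0x1; word=0x017a
[9+:1] cnt=1 & 0x1 = 0x1; word=0x037a
[10+:6] ver=43 & 0x3f = 0x2b; word=0xaf7a
word = 0xaf7a → little-endian bytes:
  [0]=0x7a  [1]=0xaf

7a af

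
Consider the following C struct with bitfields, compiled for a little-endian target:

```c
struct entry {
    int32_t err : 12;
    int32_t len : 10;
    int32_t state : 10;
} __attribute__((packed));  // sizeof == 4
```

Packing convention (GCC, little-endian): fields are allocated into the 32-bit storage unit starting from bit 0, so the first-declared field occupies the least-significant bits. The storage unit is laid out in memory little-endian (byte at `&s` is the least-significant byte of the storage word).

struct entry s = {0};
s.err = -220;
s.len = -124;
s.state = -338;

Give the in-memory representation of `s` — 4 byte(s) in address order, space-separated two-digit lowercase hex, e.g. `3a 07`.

24 4f b8 ab

err:12 = -220 → 0xf24 << 0 → word 0x00000f24
len:10 = -124 → 0x384 << 12 → word 0x00384f24
state:10 = -338 → 0x2ae << 22 → word 0xabb84f24
word = 0xabb84f24 → little-endian bytes:
  [0]=0x24  [1]=0x4f  [2]=0xb8  [3]=0xab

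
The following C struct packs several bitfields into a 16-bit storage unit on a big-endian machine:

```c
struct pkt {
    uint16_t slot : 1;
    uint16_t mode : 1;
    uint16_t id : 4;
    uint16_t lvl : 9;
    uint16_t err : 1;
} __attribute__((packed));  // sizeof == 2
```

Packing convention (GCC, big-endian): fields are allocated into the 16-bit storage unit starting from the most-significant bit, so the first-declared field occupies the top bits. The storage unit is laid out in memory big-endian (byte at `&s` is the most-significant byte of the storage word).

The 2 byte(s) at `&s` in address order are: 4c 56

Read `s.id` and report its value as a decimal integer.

3

[0]=0x4c [1]=0x56 (big-endian) → word 0x4c56
slot [15+:1] = (word>>15) & 0x1 = 0
mode [14+:1] = (word>>14) & 0x1 = 1
id [10+:4] = (word>>10) & 0xf = 3  ←
lvl [1+:9] = (word>>1) & 0x1ff = 43
err [0+:1] = (word>>0) & 0x1 = 0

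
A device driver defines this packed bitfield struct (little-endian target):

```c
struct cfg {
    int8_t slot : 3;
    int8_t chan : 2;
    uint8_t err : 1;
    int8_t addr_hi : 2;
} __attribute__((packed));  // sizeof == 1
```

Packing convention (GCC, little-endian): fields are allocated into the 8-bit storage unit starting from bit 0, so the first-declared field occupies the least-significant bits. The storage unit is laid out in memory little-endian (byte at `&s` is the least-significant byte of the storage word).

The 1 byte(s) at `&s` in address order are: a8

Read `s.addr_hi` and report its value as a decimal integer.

-2

[0]=0xa8 (little-endian) → word 0xa8
slot:3 @ bit 0 → (0xa8>>0)&0x7 = 0x0
chan:2 @ bit 3 → (0xa8>>3)&0x3 = 0x1
err:1 @ bit 5 → (0xa8>>5)&0x1 = 0x1
addr_hi:2 @ bit 6 → (0xa8>>6)&0x3 = 0x2  ←
addr_hi signed 2b, MSB=1: 2 - 4 = -2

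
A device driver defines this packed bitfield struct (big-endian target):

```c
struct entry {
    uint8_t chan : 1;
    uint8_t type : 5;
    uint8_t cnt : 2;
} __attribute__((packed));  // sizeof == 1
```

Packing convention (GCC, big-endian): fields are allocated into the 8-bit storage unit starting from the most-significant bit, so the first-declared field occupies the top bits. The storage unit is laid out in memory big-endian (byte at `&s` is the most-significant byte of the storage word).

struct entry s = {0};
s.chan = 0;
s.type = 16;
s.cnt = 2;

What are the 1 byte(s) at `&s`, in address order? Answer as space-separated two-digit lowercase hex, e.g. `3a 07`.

chan (1b) val=0 bits=0x0 at bit 7: 0x00
type (5b) val=16 bits=0x10 at bit 2: 0x40
cnt (2b) val=2 bits=0x2 at bit 0: 0x42
word = 0x42 → big-endian bytes:
  [0]=0x42

42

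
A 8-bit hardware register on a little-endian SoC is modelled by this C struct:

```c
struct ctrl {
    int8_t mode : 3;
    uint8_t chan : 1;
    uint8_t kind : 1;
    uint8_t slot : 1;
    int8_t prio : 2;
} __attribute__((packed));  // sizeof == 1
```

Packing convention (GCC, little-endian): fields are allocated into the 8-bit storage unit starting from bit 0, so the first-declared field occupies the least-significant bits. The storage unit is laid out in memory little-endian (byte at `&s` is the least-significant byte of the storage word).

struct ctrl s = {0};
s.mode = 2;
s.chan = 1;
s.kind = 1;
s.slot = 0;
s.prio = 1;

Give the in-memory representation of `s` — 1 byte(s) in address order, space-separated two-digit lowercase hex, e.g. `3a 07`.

mode (3b) val=2 bits=0x2 at bit 0: 0x02
chan (1b) val=1 bits=0x1 at bit 3: 0x0a
kind (1b) val=1 bits=0x1 at bit 4: 0x1a
slot (1b) val=0 bits=0x0 at bit 5: 0x1a
prio (2b) val=1 bits=0x1 at bit 6: 0x5a
word = 0x5a → little-endian bytes:
  [0]=0x5a

5a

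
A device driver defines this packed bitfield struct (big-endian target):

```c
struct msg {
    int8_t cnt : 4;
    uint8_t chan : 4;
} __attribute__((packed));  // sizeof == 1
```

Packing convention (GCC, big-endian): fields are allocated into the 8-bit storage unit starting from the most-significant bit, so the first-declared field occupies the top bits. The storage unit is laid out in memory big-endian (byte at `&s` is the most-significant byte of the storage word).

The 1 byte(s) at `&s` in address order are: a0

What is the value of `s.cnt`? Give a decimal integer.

-6

[0]=0xa0 (big-endian) → word 0xa0
cnt [4+:4] = (word>>4) & 0xf = 10  ←
chan [0+:4] = (word>>0) & 0xf = 0
cnt signed 4b, MSB=1: 10 - 16 = -6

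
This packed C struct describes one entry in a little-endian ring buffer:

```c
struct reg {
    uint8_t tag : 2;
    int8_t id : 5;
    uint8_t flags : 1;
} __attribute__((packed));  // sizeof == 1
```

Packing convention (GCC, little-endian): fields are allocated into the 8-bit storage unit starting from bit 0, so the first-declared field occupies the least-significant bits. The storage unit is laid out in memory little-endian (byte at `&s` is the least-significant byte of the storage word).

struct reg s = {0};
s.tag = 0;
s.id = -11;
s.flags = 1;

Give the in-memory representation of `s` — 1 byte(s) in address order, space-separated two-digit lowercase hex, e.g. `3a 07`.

d4

tag:2 = 0 → 0x0 << 0 → word 0x00
id:5 = -11 → 0x15 << 2 → word 0x54
flags:1 = 1 → 0x1 << 7 → word 0xd4
word = 0xd4 → little-endian bytes:
  [0]=0xd4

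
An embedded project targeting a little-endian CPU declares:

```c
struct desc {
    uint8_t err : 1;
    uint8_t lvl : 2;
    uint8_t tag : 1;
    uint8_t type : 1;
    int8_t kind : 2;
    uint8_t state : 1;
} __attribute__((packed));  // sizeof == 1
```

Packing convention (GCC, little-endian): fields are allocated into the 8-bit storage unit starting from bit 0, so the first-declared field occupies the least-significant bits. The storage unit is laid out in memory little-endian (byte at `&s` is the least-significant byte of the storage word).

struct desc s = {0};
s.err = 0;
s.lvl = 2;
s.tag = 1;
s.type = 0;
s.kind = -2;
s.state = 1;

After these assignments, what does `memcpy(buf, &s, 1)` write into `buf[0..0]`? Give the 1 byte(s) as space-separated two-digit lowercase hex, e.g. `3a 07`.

cc

err (1b) val=0 bits=0x0 at bit 0: 0x00
lvl (2b) val=2 bits=0x2 at bit 1: 0x04
tag (1b) val=1 bits=0x1 at bit 3: 0x0c
type (1b) val=0 bits=0x0 at bit 4: 0x0c
kind (2b) val=-2 bits=0x2 at bit 5: 0x4c
state (1b) val=1 bits=0x1 at bit 7: 0xcc
word = 0xcc → little-endian bytes:
  [0]=0xcc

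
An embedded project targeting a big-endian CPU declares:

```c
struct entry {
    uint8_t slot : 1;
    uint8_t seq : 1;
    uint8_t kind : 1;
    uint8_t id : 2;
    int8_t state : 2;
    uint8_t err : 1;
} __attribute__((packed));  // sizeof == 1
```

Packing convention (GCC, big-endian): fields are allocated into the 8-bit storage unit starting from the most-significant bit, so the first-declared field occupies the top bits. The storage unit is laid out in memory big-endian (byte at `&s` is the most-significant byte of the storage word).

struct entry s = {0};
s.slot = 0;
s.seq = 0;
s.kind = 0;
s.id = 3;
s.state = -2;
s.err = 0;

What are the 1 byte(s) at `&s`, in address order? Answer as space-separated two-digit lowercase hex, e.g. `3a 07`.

[7+:1] slot=0 & 0x1 = 0x0; word=0x00
[6+:1] seq=0 & 0x1 = 0x0; word=0x00
[5+:1] kind=0 & 0x1 = 0x0; word=0x00
[3+:2] id=3 & 0x3 = 0x3; word=0x18
[1+:2] state=-2 & 0x3 = 0x2; word=0x1c
[0+:1] err=0 & 0x1 = 0x0; word=0x1c
word = 0x1c → big-endian bytes:
  [0]=0x1c

1c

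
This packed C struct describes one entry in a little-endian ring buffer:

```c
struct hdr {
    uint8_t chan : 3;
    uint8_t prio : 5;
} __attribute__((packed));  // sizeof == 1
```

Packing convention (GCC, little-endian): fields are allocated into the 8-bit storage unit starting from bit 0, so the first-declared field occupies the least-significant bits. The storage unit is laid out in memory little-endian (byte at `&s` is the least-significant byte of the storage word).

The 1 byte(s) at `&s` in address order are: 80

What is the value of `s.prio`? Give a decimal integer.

[0]=0x80 (little-endian) → word 0x80
chan:3 @ bit 0 → (0x80>>0)&0x7 = 0x0
prio:5 @ bit 3 → (0x80>>3)&0x1f = 0x10  ←

16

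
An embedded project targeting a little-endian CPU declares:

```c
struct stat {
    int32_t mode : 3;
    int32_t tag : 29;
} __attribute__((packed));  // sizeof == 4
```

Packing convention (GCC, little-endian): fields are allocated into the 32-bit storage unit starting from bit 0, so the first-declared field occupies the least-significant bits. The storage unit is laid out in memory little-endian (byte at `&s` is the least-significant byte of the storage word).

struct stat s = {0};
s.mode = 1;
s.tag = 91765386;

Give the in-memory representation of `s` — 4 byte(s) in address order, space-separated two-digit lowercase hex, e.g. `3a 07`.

mode (3b) val=1 bits=0x1 at bit 0: 0x00000001
tag (29b) val=91765386 bits=0x5783a8a at bit 3: 0x2bc1d451
word = 0x2bc1d451 → little-endian bytes:
  [0]=0x51  [1]=0xd4  [2]=0xc1  [3]=0x2b

51 d4 c1 2b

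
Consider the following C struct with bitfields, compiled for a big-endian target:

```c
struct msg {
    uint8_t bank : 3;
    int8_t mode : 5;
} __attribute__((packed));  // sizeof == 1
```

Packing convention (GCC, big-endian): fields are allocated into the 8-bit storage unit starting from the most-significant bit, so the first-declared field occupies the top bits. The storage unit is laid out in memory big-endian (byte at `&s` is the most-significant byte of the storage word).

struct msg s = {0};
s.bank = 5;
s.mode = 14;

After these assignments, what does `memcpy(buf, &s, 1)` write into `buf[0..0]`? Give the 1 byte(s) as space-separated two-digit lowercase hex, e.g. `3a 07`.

[5+:3] bank=5 & 0x7 = 0x5; word=0xa0
[0+:5] mode=14 & 0x1f = 0xe; word=0xae
word = 0xae → big-endian bytes:
  [0]=0xae

ae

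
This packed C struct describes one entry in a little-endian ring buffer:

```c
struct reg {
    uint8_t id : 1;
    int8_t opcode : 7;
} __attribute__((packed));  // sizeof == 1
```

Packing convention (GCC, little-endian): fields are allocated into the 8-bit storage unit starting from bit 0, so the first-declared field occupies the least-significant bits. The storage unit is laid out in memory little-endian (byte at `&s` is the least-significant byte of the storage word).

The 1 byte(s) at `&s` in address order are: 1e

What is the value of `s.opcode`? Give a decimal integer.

[0]=0x1e (little-endian) → word 0x1e
id [0+:1] = (word>>0) & 0x1 = 0
opcode [1+:7] = (word>>1) & 0x7f = 15  ←
opcode signed 7b, MSB=0: value = 15

15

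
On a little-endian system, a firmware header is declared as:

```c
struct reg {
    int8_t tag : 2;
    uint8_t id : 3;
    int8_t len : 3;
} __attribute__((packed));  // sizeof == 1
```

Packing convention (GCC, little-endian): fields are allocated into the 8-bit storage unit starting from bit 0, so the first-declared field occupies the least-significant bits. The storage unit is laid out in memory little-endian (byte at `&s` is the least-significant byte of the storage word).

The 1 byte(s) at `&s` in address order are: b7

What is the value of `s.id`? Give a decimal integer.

[0]=0xb7 (little-endian) → word 0xb7
tag:2 @ bit 0 → (0xb7>>0)&0x3 = 0x3
id:3 @ bit 2 → (0xb7>>2)&0x7 = 0x5  ←
len:3 @ bit 5 → (0xb7>>5)&0x7 = 0x5

5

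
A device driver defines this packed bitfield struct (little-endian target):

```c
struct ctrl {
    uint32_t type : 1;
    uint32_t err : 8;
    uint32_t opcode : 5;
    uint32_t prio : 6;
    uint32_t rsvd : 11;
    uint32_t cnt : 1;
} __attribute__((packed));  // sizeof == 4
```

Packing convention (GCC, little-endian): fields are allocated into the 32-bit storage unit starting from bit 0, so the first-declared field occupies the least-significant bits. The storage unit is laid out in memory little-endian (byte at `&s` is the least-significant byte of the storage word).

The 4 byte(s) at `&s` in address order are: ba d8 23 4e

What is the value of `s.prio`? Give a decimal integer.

[0]=0xba [1]=0xd8 [2]=0x23 [3]=0x4e (little-endian) → word 0x4e23d8ba
type [0+:1] = (word>>0) & 0x1 = 0
err [1+:8] = (word>>1) & 0xff = 93
opcode [9+:5] = (word>>9) & 0x1f = 12
prio [14+:6] = (word>>14) & 0x3f = 15  ←
rsvd [20+:11] = (word>>20) & 0x7ff = 1250
cnt [31+:1] = (word>>31) & 0x1 = 0

15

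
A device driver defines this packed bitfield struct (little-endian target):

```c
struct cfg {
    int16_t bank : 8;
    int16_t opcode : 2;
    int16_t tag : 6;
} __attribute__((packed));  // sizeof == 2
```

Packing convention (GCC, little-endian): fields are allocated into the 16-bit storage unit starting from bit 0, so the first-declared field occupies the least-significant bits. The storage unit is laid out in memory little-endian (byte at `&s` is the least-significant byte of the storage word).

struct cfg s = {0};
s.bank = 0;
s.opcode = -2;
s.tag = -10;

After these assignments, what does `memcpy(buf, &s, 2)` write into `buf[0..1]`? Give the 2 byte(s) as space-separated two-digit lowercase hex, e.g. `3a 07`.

00 da

[0+:8] bank=0 & 0xff = 0x0; word=0x0000
[8+:2] opcode=-2 & 0x3 = 0x2; word=0x0200
[10+:6] tag=-10 & 0x3f = 0x36; word=0xda00
word = 0xda00 → little-endian bytes:
  [0]=0x00  [1]=0xda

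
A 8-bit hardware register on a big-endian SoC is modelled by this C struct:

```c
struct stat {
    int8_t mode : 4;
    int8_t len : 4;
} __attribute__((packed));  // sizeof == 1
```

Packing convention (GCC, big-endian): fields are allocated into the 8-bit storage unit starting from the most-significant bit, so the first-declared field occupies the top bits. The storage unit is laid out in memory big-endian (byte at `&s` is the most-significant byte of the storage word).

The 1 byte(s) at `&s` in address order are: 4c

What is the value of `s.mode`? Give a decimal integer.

[0]=0x4c (big-endian) → word 0x4c
mode [4+:4] = (word>>4) & 0xf = 4  ←
len [0+:4] = (word>>0) & 0xf = 12
mode signed 4b, MSB=0: value = 4

4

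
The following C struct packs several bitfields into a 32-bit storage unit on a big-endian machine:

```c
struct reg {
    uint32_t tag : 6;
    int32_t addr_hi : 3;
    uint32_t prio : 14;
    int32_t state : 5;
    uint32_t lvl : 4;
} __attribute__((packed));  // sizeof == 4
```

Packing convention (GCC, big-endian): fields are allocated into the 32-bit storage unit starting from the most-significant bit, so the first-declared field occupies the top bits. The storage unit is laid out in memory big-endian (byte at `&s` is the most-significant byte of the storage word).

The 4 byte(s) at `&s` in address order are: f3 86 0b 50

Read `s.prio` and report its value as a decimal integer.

773

[0]=0xf3 [1]=0x86 [2]=0x0b [3]=0x50 (big-endian) → word 0xf3860b50
tag:6 @ bit 26 → (0xf3860b50>>26)&0x3f = 0x3c
addr_hi:3 @ bit 23 → (0xf3860b50>>23)&0x7 = 0x7
prio:14 @ bit 9 → (0xf3860b50>>9)&0x3fff = 0x305  ←
state:5 @ bit 4 → (0xf3860b50>>4)&0x1f = 0x15
lvl:4 @ bit 0 → (0xf3860b50>>0)&0xf = 0x0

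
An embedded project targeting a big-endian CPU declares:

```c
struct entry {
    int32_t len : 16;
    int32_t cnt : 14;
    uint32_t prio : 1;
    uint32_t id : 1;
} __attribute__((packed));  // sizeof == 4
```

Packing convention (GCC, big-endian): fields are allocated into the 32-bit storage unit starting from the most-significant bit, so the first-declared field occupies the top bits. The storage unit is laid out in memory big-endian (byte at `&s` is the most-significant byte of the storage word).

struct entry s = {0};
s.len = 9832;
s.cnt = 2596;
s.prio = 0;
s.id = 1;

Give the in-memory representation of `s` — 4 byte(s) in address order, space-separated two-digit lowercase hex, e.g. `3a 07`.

len (16b) val=9832 bits=0x2668 at bit 16: 0x26680000
cnt (14b) val=2596 bits=0xa24 at bit 2: 0x26682890
prio (1b) val=0 bits=0x0 at bit 1: 0x26682890
id (1b) val=1 bits=0x1 at bit 0: 0x26682891
word = 0x26682891 → big-endian bytes:
  [0]=0x26  [1]=0x68  [2]=0x28  [3]=0x91

26 68 28 91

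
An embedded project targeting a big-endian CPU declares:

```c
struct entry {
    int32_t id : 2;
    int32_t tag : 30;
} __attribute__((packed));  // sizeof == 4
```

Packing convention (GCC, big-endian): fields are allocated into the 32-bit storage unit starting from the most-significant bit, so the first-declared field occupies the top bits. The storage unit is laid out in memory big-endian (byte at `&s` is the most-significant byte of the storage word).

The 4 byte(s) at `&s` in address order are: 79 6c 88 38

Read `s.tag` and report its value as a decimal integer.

[0]=0x79 [1]=0x6c [2]=0x88 [3]=0x38 (big-endian) → word 0x796c8838
id:2 @ bit 30 → (0x796c8838>>30)&0x3 = 0x1
tag:30 @ bit 0 → (0x796c8838>>0)&0x3fffffff = 0x396c8838  ←
tag signed 30b, MSB=1: 963414072 - 1073741824 = -110327752

-110327752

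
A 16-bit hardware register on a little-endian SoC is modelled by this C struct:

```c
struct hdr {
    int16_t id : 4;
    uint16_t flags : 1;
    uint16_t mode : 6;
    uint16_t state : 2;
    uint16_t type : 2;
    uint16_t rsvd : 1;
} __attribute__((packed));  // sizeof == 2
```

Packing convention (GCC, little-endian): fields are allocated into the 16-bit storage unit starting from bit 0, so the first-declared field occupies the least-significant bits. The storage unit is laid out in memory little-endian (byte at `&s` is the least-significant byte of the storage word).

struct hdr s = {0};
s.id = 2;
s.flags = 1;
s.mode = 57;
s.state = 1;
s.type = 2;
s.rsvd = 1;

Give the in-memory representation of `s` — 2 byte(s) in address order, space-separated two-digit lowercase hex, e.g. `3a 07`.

32 cf

id:4 = 2 → 0x2 << 0 → word 0x0002
flags:1 = 1 → 0x1 << 4 → word 0x0012
mode:6 = 57 → 0x39 << 5 → word 0x0732
state:2 = 1 → 0x1 << 11 → word 0x0f32
type:2 = 2 → 0x2 << 13 → word 0x4f32
rsvd:1 = 1 → 0x1 << 15 → word 0xcf32
word = 0xcf32 → little-endian bytes:
  [0]=0x32  [1]=0xcf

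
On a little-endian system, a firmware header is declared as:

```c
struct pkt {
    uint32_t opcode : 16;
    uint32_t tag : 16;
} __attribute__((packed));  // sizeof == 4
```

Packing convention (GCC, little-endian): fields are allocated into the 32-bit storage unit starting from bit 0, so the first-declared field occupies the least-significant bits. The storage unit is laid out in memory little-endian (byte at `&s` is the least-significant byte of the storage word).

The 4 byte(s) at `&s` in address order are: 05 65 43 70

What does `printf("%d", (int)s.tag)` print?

28739

[0]=0x05 [1]=0x65 [2]=0x43 [3]=0x70 (little-endian) → word 0x70436505
opcode [0+:16] = (word>>0) & 0xffff = 25861
tag [16+:16] = (word>>16) & 0xffff = 28739  ←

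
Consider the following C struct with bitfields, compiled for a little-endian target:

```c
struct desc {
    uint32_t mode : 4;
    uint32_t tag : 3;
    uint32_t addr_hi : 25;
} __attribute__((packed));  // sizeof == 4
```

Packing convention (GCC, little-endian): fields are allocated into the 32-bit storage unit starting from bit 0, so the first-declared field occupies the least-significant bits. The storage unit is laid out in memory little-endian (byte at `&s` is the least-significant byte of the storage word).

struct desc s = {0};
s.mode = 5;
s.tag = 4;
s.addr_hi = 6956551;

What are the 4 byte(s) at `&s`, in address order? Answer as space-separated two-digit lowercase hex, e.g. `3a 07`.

c5 03 13 35

mode (4b) val=5 bits=0x5 at bit 0: 0x00000005
tag (3b) val=4 bits=0x4 at bit 4: 0x00000045
addr_hi (25b) val=6956551 bits=0x6a2607 at bit 7: 0x351303c5
word = 0x351303c5 → little-endian bytes:
  [0]=0xc5  [1]=0x03  [2]=0x13  [3]=0x35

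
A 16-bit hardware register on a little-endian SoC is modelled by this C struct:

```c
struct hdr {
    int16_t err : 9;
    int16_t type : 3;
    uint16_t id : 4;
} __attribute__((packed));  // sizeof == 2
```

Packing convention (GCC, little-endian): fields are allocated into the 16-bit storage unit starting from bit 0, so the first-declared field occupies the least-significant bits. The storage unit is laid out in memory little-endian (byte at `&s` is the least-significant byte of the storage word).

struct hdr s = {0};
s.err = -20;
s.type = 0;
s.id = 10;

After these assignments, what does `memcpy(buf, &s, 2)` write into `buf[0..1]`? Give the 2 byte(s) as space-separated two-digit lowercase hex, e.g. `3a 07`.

err:9 = -20 → 0x1ec << 0 → word 0x01ec
type:3 = 0 → 0x0 << 9 → word 0x01ec
id:4 = 10 → 0xa << 12 → word 0xa1ec
word = 0xa1ec → little-endian bytes:
  [0]=0xec  [1]=0xa1

ec a1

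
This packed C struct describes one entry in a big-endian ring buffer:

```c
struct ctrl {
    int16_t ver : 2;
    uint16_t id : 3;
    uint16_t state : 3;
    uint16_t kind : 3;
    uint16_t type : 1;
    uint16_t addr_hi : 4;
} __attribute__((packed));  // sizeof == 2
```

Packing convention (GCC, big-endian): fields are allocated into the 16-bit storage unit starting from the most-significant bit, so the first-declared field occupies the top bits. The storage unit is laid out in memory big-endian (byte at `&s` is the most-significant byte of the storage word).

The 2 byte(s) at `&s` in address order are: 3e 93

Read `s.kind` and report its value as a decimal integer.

[0]=0x3e [1]=0x93 (big-endian) → word 0x3e93
ver:2 @ bit 14 → (0x3e93>>14)&0x3 = 0x0
id:3 @ bit 11 → (0x3e93>>11)&0x7 = 0x7
state:3 @ bit 8 → (0x3e93>>8)&0x7 = 0x6
kind:3 @ bit 5 → (0x3e93>>5)&0x7 = 0x4  ←
type:1 @ bit 4 → (0x3e93>>4)&0x1 = 0x1
addr_hi:4 @ bit 0 → (0x3e93>>0)&0xf = 0x3

4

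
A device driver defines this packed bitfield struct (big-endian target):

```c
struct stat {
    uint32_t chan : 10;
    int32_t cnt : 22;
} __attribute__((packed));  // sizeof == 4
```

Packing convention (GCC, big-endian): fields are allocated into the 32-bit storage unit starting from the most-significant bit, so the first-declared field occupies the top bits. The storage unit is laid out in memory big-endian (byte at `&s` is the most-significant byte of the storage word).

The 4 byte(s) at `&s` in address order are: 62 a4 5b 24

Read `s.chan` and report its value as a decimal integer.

[0]=0x62 [1]=0xa4 [2]=0x5b [3]=0x24 (big-endian) → word 0x62a45b24
chan [22+:10] = (word>>22) & 0x3ff = 394  ←
cnt [0+:22] = (word>>0) & 0x3fffff = 2382628

394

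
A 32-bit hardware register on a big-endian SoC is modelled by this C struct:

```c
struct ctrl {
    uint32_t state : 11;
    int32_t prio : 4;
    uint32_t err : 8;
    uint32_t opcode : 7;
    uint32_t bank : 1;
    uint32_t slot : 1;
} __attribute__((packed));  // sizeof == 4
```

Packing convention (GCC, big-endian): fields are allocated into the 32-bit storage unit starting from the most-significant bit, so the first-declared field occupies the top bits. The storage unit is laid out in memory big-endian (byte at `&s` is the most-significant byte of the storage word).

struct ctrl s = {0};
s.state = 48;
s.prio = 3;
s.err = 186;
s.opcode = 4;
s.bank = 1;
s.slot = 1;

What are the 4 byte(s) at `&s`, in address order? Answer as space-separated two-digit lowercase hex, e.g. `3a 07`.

[21+:11] state=48 & 0x7ff = 0x30; word=0x06000000
[17+:4] prio=3 & 0xf = 0x3; word=0x06060000
[9+:8] err=186 & 0xff = 0xba; word=0x06077400
[2+:7] opcode=4 & 0x7f = 0x4; word=0x06077410
[1+:1] bank=1 & 0x1 = 0x1; word=0x06077412
[0+:1] slot=1 & 0x1 = 0x1; word=0x06077413
word = 0x06077413 → big-endian bytes:
  [0]=0x06  [1]=0x07  [2]=0x74  [3]=0x13

06 07 74 13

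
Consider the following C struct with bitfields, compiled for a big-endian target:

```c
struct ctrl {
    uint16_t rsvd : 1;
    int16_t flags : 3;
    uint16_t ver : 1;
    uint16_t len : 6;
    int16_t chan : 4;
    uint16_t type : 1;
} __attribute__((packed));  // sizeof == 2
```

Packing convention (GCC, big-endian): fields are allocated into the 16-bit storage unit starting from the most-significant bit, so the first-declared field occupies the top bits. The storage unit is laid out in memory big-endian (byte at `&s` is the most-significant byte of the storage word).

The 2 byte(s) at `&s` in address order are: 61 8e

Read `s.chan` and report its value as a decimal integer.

7

[0]=0x61 [1]=0x8e (big-endian) → word 0x618e
rsvd [15+:1] = (word>>15) & 0x1 = 0
flags [12+:3] = (word>>12) & 0x7 = 6
ver [11+:1] = (word>>11) & 0x1 = 0
len [5+:6] = (word>>5) & 0x3f = 12
chan [1+:4] = (word>>1) & 0xf = 7  ←
type [0+:1] = (word>>0) & 0x1 = 0
chan signed 4b, MSB=0: value = 7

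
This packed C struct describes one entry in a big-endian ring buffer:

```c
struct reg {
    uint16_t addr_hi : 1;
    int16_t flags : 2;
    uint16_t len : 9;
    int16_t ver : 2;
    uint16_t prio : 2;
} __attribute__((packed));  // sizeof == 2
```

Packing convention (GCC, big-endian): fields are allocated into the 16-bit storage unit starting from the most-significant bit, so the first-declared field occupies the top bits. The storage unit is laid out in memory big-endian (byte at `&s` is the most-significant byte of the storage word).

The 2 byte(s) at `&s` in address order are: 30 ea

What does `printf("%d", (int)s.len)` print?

270

[0]=0x30 [1]=0xea (big-endian) → word 0x30ea
addr_hi [15+:1] = (word>>15) & 0x1 = 0
flags [13+:2] = (word>>13) & 0x3 = 1
len [4+:9] = (word>>4) & 0x1ff = 270  ←
ver [2+:2] = (word>>2) & 0x3 = 2
prio [0+:2] = (word>>0) & 0x3 = 2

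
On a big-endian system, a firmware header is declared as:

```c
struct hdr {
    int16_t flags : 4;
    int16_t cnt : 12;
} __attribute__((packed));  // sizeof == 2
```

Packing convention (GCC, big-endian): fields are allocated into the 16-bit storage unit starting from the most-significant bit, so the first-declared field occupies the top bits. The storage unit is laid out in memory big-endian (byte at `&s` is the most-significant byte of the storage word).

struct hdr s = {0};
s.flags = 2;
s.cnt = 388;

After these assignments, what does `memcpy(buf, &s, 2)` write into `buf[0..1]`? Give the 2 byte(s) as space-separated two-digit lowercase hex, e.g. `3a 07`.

21 84

flags:4 = 2 → 0x2 << 12 → word 0x2000
cnt:12 = 388 → 0x184 << 0 → word 0x2184
word = 0x2184 → big-endian bytes:
  [0]=0x21  [1]=0x84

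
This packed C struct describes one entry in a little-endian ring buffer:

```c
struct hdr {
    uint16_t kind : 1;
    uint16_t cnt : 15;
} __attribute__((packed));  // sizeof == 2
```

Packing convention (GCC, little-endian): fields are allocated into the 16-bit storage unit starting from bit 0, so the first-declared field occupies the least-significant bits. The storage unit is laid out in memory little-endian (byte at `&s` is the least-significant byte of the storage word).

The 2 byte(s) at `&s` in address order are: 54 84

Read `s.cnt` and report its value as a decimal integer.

[0]=0x54 [1]=0x84 (little-endian) → word 0x8454
kind:1 @ bit 0 → (0x8454>>0)&0x1 = 0x0
cnt:15 @ bit 1 → (0x8454>>1)&0x7fff = 0x422a  ←

16938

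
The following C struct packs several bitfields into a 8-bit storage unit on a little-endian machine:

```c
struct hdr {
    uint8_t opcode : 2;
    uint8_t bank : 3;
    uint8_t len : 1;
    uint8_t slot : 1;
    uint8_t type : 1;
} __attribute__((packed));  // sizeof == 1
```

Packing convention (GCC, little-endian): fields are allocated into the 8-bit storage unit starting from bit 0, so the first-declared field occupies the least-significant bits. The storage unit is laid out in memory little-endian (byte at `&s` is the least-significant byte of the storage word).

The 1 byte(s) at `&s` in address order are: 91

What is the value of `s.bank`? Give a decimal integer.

[0]=0x91 (little-endian) → word 0x91
opcode [0+:2] = (word>>0) & 0x3 = 1
bank [2+:3] = (word>>2) & 0x7 = 4  ←
len [5+:1] = (word>>5) & 0x1 = 0
slot [6+:1] = (word>>6) & 0x1 = 0
type [7+:1] = (word>>7) & 0x1 = 1

4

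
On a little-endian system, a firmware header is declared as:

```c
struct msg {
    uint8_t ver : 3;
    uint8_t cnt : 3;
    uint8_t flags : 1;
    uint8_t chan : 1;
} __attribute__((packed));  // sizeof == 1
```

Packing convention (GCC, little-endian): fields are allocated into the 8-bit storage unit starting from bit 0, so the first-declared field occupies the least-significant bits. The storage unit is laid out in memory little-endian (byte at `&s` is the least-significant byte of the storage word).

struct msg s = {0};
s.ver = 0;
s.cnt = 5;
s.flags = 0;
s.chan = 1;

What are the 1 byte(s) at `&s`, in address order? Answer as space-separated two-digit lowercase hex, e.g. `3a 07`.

ver:3 = 0 → 0x0 << 0 → word 0x00
cnt:3 = 5 → 0x5 << 3 → word 0x28
flags:1 = 0 → 0x0 << 6 → word 0x28
chan:1 = 1 → 0x1 << 7 → word 0xa8
word = 0xa8 → little-endian bytes:
  [0]=0xa8

a8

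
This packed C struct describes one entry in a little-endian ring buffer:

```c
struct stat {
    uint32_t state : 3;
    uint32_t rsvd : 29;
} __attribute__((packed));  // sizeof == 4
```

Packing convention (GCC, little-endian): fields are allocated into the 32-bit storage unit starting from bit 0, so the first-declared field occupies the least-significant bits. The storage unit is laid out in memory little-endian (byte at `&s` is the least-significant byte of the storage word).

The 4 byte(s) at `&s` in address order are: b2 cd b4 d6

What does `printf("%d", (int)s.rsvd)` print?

[0]=0xb2 [1]=0xcd [2]=0xb4 [3]=0xd6 (little-endian) → word 0xd6b4cdb2
state:3 @ bit 0 → (0xd6b4cdb2>>0)&0x7 = 0x2
rsvd:29 @ bit 3 → (0xd6b4cdb2>>3)&0x1fffffff = 0x1ad699b6  ←

450271670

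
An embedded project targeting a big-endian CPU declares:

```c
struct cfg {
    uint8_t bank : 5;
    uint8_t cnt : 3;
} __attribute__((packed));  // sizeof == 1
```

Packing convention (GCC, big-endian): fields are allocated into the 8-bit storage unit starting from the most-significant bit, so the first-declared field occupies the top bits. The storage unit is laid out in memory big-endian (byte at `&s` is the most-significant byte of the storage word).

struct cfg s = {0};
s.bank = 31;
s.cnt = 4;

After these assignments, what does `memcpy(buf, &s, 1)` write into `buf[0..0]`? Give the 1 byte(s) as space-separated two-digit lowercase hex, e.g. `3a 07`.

fc

bank:5 = 31 → 0x1f << 3 → word 0xf8
cnt:3 = 4 → 0x4 << 0 → word 0xfc
word = 0xfc → big-endian bytes:
  [0]=0xfc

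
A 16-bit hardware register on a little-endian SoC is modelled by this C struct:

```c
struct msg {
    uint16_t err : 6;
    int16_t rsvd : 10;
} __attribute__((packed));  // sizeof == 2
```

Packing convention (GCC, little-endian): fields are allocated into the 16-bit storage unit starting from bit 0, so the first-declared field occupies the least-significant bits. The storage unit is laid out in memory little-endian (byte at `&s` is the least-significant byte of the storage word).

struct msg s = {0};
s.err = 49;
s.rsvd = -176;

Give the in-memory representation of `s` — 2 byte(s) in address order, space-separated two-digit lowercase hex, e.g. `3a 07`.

err (6b) val=49 bits=0x31 at bit 0: 0x0031
rsvd (10b) val=-176 bits=0x350 at bit 6: 0xd431
word = 0xd431 → little-endian bytes:
  [0]=0x31  [1]=0xd4

31 d4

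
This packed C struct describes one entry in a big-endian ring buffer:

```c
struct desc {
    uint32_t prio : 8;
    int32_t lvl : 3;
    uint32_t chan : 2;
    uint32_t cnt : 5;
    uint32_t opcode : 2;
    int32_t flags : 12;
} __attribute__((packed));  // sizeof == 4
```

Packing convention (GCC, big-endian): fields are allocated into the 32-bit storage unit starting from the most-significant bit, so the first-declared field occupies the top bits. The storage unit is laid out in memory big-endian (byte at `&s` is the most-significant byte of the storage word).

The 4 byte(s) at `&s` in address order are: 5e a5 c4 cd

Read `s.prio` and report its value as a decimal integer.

[0]=0x5e [1]=0xa5 [2]=0xc4 [3]=0xcd (big-endian) → word 0x5ea5c4cd
prio:8 @ bit 24 → (0x5ea5c4cd>>24)&0xff = 0x5e  ←
lvl:3 @ bit 21 → (0x5ea5c4cd>>21)&0x7 = 0x5
chan:2 @ bit 19 → (0x5ea5c4cd>>19)&0x3 = 0x0
cnt:5 @ bit 14 → (0x5ea5c4cd>>14)&0x1f = 0x17
opcode:2 @ bit 12 → (0x5ea5c4cd>>12)&0x3 = 0x0
flags:12 @ bit 0 → (0x5ea5c4cd>>0)&0xfff = 0x4cd

94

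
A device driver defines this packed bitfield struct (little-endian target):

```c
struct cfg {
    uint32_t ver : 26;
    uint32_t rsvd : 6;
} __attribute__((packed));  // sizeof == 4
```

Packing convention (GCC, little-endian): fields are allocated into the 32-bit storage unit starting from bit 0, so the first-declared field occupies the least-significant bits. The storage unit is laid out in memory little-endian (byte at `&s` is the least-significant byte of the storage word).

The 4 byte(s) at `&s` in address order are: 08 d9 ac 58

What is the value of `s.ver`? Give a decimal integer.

11327752

[0]=0x08 [1]=0xd9 [2]=0xac [3]=0x58 (little-endian) → word 0x58acd908
ver [0+:26] = (word>>0) & 0x3ffffff = 11327752  ←
rsvd [26+:6] = (word>>26) & 0x3f = 22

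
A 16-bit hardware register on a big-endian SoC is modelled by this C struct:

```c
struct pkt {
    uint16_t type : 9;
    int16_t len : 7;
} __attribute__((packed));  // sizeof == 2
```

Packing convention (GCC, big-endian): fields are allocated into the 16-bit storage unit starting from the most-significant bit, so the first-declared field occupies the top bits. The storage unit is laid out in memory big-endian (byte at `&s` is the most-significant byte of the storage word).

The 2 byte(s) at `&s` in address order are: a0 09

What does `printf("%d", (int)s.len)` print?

[0]=0xa0 [1]=0x09 (big-endian) → word 0xa009
type [7+:9] = (word>>7) & 0x1ff = 320
len [0+:7] = (word>>0) & 0x7f = 9  ←
len signed 7b, MSB=0: value = 9

9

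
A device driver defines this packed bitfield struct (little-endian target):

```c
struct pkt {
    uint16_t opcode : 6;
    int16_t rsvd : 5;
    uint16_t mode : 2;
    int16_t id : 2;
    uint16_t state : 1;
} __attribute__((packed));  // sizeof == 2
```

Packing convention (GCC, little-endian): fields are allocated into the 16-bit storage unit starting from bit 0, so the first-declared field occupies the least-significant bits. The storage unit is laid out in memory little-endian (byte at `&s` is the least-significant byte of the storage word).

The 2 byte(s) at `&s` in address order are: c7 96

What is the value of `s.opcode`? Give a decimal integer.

7

[0]=0xc7 [1]=0x96 (little-endian) → word 0x96c7
opcode:6 @ bit 0 → (0x96c7>>0)&0x3f = 0x7  ←
rsvd:5 @ bit 6 → (0x96c7>>6)&0x1f = 0x1b
mode:2 @ bit 11 → (0x96c7>>11)&0x3 = 0x2
id:2 @ bit 13 → (0x96c7>>13)&0x3 = 0x0
state:1 @ bit 15 → (0x96c7>>15)&0x1 = 0x1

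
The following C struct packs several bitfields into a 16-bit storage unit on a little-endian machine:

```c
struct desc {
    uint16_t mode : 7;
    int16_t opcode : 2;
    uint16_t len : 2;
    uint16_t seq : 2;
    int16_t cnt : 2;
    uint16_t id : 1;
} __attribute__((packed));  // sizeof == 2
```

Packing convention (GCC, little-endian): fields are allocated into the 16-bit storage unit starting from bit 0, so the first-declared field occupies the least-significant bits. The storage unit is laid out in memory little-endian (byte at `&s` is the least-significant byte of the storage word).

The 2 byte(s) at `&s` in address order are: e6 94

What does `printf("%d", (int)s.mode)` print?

102

[0]=0xe6 [1]=0x94 (little-endian) → word 0x94e6
mode:7 @ bit 0 → (0x94e6>>0)&0x7f = 0x66  ←
opcode:2 @ bit 7 → (0x94e6>>7)&0x3 = 0x1
len:2 @ bit 9 → (0x94e6>>9)&0x3 = 0x2
seq:2 @ bit 11 → (0x94e6>>11)&0x3 = 0x2
cnt:2 @ bit 13 → (0x94e6>>13)&0x3 = 0x0
id:1 @ bit 15 → (0x94e6>>15)&0x1 = 0x1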